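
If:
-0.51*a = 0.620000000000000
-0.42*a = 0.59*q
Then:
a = -1.22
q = 0.87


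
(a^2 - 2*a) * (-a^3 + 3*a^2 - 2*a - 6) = -a^5 + 5*a^4 - 8*a^3 - 2*a^2 + 12*a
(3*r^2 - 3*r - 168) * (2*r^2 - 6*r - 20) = 6*r^4 - 24*r^3 - 378*r^2 + 1068*r + 3360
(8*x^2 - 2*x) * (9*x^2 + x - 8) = 72*x^4 - 10*x^3 - 66*x^2 + 16*x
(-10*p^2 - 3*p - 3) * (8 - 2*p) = 20*p^3 - 74*p^2 - 18*p - 24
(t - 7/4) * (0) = 0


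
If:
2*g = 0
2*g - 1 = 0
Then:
No Solution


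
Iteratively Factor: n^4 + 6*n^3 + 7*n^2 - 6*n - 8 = (n - 1)*(n^3 + 7*n^2 + 14*n + 8) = (n - 1)*(n + 1)*(n^2 + 6*n + 8) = (n - 1)*(n + 1)*(n + 2)*(n + 4)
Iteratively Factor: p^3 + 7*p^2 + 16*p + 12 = (p + 2)*(p^2 + 5*p + 6) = (p + 2)*(p + 3)*(p + 2)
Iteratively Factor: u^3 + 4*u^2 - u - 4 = (u + 1)*(u^2 + 3*u - 4) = (u - 1)*(u + 1)*(u + 4)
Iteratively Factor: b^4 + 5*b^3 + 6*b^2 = (b + 3)*(b^3 + 2*b^2) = b*(b + 3)*(b^2 + 2*b) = b*(b + 2)*(b + 3)*(b)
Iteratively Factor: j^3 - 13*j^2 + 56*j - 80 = (j - 4)*(j^2 - 9*j + 20) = (j - 4)^2*(j - 5)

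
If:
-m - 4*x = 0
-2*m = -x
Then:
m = 0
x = 0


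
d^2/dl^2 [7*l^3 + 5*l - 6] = 42*l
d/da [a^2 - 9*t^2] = 2*a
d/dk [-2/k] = 2/k^2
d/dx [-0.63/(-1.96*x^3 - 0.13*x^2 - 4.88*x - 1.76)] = (-3.7044*x^2 - 0.1638*x - 3.0744)/(1.96*x^3 + 0.13*x^2 + 4.88*x + 1.76)^2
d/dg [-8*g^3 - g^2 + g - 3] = -24*g^2 - 2*g + 1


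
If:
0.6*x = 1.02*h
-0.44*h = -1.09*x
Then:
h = 0.00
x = 0.00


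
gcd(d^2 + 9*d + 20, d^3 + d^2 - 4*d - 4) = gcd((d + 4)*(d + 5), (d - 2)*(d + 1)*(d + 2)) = 1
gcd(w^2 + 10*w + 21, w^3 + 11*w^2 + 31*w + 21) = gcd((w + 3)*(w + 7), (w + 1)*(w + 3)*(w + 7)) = w^2 + 10*w + 21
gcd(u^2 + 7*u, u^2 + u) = u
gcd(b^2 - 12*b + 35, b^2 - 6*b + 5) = b - 5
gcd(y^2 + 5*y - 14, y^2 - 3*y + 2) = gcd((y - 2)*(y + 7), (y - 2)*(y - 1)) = y - 2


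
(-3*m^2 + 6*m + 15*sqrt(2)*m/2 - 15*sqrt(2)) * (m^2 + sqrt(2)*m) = -3*m^4 + 6*m^3 + 9*sqrt(2)*m^3/2 - 9*sqrt(2)*m^2 + 15*m^2 - 30*m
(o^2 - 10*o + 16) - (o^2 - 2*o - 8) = 24 - 8*o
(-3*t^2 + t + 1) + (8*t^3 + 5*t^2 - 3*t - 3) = 8*t^3 + 2*t^2 - 2*t - 2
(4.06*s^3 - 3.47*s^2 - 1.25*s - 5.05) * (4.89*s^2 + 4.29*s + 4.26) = 19.8534*s^5 + 0.449099999999998*s^4 - 3.7032*s^3 - 44.8392*s^2 - 26.9895*s - 21.513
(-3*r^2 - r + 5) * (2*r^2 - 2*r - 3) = -6*r^4 + 4*r^3 + 21*r^2 - 7*r - 15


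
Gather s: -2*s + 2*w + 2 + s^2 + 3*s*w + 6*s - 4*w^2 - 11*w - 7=s^2 + s*(3*w + 4) - 4*w^2 - 9*w - 5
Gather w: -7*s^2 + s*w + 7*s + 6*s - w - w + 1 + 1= -7*s^2 + 13*s + w*(s - 2) + 2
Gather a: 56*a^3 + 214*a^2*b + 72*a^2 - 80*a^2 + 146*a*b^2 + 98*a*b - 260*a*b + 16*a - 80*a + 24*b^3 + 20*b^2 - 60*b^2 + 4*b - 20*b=56*a^3 + a^2*(214*b - 8) + a*(146*b^2 - 162*b - 64) + 24*b^3 - 40*b^2 - 16*b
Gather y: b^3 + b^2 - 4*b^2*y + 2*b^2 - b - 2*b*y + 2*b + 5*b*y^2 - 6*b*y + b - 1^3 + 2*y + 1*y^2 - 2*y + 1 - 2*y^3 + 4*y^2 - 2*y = b^3 + 3*b^2 + 2*b - 2*y^3 + y^2*(5*b + 5) + y*(-4*b^2 - 8*b - 2)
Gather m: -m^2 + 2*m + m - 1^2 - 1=-m^2 + 3*m - 2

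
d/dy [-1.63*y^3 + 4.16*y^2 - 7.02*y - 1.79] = -4.89*y^2 + 8.32*y - 7.02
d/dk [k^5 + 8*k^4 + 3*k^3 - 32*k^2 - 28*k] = 5*k^4 + 32*k^3 + 9*k^2 - 64*k - 28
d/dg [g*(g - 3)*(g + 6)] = 3*g^2 + 6*g - 18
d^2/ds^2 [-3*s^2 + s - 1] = -6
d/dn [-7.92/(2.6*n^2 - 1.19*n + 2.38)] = (41.184*n - 9.4248)/(2.6*n^2 - 1.19*n + 2.38)^2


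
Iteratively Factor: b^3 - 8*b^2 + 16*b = (b - 4)*(b^2 - 4*b) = (b - 4)^2*(b)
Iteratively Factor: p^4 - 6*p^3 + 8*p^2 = (p)*(p^3 - 6*p^2 + 8*p) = p^2*(p^2 - 6*p + 8) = p^2*(p - 4)*(p - 2)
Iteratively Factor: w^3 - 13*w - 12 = (w - 4)*(w^2 + 4*w + 3) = (w - 4)*(w + 3)*(w + 1)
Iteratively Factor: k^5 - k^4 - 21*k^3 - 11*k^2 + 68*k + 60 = (k + 2)*(k^4 - 3*k^3 - 15*k^2 + 19*k + 30) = (k - 5)*(k + 2)*(k^3 + 2*k^2 - 5*k - 6) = (k - 5)*(k + 1)*(k + 2)*(k^2 + k - 6) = (k - 5)*(k + 1)*(k + 2)*(k + 3)*(k - 2)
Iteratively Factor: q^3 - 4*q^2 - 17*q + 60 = (q - 5)*(q^2 + q - 12) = (q - 5)*(q - 3)*(q + 4)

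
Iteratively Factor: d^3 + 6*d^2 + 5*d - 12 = (d + 3)*(d^2 + 3*d - 4) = (d + 3)*(d + 4)*(d - 1)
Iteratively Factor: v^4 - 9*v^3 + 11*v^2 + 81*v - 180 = (v - 3)*(v^3 - 6*v^2 - 7*v + 60) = (v - 4)*(v - 3)*(v^2 - 2*v - 15) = (v - 5)*(v - 4)*(v - 3)*(v + 3)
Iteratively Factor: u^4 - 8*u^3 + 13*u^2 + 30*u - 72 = (u - 4)*(u^3 - 4*u^2 - 3*u + 18) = (u - 4)*(u - 3)*(u^2 - u - 6) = (u - 4)*(u - 3)*(u + 2)*(u - 3)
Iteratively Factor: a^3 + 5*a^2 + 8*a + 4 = (a + 2)*(a^2 + 3*a + 2) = (a + 1)*(a + 2)*(a + 2)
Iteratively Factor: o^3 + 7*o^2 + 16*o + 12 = (o + 2)*(o^2 + 5*o + 6) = (o + 2)*(o + 3)*(o + 2)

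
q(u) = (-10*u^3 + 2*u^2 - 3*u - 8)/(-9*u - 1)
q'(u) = (-30*u^2 + 4*u - 3)/(-9*u - 1) + 9*(-10*u^3 + 2*u^2 - 3*u - 8)/(-9*u - 1)^2 = (180*u^3 + 12*u^2 - 4*u - 69)/(81*u^2 + 18*u + 1)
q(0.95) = 1.84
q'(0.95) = 1.01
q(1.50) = 2.88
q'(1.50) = 2.66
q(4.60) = 22.47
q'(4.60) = 9.84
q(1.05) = 1.96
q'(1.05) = 1.36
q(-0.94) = 0.66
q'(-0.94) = -3.67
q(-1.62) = 3.29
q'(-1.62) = -4.32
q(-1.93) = 4.71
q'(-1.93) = -4.89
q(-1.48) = 2.70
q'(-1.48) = -4.09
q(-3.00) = 11.12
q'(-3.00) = -7.11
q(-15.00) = 255.50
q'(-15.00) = -33.68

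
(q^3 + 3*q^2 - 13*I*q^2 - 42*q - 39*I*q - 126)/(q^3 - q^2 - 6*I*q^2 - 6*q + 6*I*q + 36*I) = (q^2 + q*(3 - 7*I) - 21*I)/(q^2 - q - 6)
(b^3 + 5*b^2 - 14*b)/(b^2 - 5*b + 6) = b*(b + 7)/(b - 3)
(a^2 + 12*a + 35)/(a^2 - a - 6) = (a^2 + 12*a + 35)/(a^2 - a - 6)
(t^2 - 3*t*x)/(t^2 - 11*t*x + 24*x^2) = t/(t - 8*x)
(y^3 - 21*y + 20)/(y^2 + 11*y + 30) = (y^2 - 5*y + 4)/(y + 6)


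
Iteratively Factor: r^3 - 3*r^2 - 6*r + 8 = (r - 4)*(r^2 + r - 2) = (r - 4)*(r - 1)*(r + 2)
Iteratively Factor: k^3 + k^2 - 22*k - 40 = (k + 4)*(k^2 - 3*k - 10) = (k - 5)*(k + 4)*(k + 2)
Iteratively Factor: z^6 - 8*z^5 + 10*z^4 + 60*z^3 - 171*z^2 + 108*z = (z)*(z^5 - 8*z^4 + 10*z^3 + 60*z^2 - 171*z + 108) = z*(z - 3)*(z^4 - 5*z^3 - 5*z^2 + 45*z - 36) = z*(z - 4)*(z - 3)*(z^3 - z^2 - 9*z + 9) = z*(z - 4)*(z - 3)*(z - 1)*(z^2 - 9) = z*(z - 4)*(z - 3)^2*(z - 1)*(z + 3)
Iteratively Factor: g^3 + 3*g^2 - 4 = (g - 1)*(g^2 + 4*g + 4) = (g - 1)*(g + 2)*(g + 2)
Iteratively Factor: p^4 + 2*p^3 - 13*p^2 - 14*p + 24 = (p - 1)*(p^3 + 3*p^2 - 10*p - 24) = (p - 1)*(p + 2)*(p^2 + p - 12) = (p - 3)*(p - 1)*(p + 2)*(p + 4)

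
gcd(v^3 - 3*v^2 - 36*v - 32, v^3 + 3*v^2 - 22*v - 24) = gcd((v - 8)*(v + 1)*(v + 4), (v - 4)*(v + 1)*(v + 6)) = v + 1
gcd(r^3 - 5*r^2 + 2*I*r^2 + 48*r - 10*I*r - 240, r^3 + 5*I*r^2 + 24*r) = r + 8*I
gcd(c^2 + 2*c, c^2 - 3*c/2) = c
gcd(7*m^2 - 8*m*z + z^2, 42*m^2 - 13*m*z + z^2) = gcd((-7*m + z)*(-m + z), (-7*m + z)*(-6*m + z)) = -7*m + z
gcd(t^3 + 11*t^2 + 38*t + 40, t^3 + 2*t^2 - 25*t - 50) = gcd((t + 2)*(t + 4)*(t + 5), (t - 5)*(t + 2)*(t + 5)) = t^2 + 7*t + 10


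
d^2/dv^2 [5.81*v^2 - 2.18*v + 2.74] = 11.6200000000000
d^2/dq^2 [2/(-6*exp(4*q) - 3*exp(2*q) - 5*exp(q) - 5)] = 2*(-2*(24*exp(3*q) + 6*exp(q) + 5)^2*exp(q) + (96*exp(3*q) + 12*exp(q) + 5)*(6*exp(4*q) + 3*exp(2*q) + 5*exp(q) + 5))*exp(q)/(6*exp(4*q) + 3*exp(2*q) + 5*exp(q) + 5)^3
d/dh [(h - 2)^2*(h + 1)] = 3*h*(h - 2)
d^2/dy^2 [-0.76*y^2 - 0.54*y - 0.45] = -1.52000000000000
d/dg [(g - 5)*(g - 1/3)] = 2*g - 16/3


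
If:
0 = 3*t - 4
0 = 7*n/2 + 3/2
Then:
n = -3/7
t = 4/3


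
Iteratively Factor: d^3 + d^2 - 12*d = (d + 4)*(d^2 - 3*d) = (d - 3)*(d + 4)*(d)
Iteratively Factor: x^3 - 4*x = (x + 2)*(x^2 - 2*x) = x*(x + 2)*(x - 2)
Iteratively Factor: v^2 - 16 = (v - 4)*(v + 4)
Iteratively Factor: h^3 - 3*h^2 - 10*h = (h)*(h^2 - 3*h - 10) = h*(h + 2)*(h - 5)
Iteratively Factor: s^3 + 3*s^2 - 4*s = (s - 1)*(s^2 + 4*s) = s*(s - 1)*(s + 4)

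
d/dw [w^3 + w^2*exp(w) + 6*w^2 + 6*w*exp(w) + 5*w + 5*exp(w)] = w^2*exp(w) + 3*w^2 + 8*w*exp(w) + 12*w + 11*exp(w) + 5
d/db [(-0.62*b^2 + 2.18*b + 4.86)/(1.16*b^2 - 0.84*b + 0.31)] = (-2.008*b^2 - 11.6596*b + 4.7582)/(1.3456*b^4 - 1.9488*b^3 + 1.4248*b^2 - 0.5208*b + 0.0961)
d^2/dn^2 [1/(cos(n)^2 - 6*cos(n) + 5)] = (-8*sin(n)^4 + 36*sin(n)^2 - 105*cos(n) + 9*cos(3*n) + 96)/(2*(cos(n) - 5)^3*(cos(n) - 1)^3)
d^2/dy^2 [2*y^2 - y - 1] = 4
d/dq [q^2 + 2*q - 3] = 2*q + 2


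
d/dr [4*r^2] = 8*r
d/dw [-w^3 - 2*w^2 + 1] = w*(-3*w - 4)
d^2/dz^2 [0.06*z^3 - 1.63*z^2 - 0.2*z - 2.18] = 0.36*z - 3.26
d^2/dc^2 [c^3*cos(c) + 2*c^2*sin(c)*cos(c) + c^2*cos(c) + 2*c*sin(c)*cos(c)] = -c^3*cos(c) - 6*c^2*sin(c) - 4*c^2*sin(2*c) - c^2*cos(c) - 4*c*sin(c) - 4*c*sin(2*c) + 6*c*cos(c) + 8*c*cos(2*c) + 2*sin(2*c) + 2*cos(c) + 4*cos(2*c)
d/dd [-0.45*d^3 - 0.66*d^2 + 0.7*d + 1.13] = -1.35*d^2 - 1.32*d + 0.7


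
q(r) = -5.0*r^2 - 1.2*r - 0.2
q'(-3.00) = 28.80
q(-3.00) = -41.60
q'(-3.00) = 28.80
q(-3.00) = -41.60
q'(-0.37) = 2.50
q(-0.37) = -0.44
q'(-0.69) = 5.70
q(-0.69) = -1.75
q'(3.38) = -35.00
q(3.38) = -61.38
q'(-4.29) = 41.70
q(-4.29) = -87.07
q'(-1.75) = 16.30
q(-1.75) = -13.41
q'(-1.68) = 15.60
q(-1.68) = -12.30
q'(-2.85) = 27.30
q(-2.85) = -37.39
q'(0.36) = -4.80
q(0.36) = -1.28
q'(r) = -10.0*r - 1.2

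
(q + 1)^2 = q^2 + 2*q + 1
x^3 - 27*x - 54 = (x - 6)*(x + 3)^2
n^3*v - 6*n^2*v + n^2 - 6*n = n*(n - 6)*(n*v + 1)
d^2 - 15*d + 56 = (d - 8)*(d - 7)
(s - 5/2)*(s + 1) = s^2 - 3*s/2 - 5/2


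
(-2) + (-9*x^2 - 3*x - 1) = -9*x^2 - 3*x - 3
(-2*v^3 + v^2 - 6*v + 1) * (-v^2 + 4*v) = 2*v^5 - 9*v^4 + 10*v^3 - 25*v^2 + 4*v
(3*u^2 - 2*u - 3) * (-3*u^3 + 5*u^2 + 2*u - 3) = -9*u^5 + 21*u^4 + 5*u^3 - 28*u^2 + 9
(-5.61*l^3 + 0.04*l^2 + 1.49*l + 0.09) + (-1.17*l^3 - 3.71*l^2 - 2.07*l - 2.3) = -6.78*l^3 - 3.67*l^2 - 0.58*l - 2.21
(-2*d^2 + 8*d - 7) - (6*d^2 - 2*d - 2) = -8*d^2 + 10*d - 5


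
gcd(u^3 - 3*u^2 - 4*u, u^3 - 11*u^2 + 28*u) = u^2 - 4*u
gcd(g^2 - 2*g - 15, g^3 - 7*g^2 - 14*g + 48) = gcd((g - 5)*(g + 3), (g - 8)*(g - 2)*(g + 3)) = g + 3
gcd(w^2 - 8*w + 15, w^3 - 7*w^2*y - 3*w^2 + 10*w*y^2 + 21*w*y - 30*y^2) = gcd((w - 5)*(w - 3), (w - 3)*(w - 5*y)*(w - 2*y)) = w - 3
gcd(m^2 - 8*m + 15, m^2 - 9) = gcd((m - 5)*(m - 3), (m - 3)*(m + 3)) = m - 3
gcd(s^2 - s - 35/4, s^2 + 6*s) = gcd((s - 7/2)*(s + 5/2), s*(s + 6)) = 1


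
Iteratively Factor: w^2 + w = (w + 1)*(w)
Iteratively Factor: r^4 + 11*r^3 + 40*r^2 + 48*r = (r + 4)*(r^3 + 7*r^2 + 12*r) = r*(r + 4)*(r^2 + 7*r + 12) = r*(r + 3)*(r + 4)*(r + 4)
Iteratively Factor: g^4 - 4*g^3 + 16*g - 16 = (g - 2)*(g^3 - 2*g^2 - 4*g + 8) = (g - 2)*(g + 2)*(g^2 - 4*g + 4) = (g - 2)^2*(g + 2)*(g - 2)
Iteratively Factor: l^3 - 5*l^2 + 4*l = (l - 1)*(l^2 - 4*l) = l*(l - 1)*(l - 4)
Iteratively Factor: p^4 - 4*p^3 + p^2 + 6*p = (p + 1)*(p^3 - 5*p^2 + 6*p) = p*(p + 1)*(p^2 - 5*p + 6) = p*(p - 3)*(p + 1)*(p - 2)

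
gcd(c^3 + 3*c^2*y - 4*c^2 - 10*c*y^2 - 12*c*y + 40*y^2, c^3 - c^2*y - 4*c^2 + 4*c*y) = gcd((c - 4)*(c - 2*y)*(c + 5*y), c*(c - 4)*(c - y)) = c - 4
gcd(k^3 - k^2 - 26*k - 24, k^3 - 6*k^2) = k - 6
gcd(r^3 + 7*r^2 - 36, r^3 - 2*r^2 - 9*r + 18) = r^2 + r - 6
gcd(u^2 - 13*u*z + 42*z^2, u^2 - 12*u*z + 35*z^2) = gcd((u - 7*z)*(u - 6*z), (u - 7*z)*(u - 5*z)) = -u + 7*z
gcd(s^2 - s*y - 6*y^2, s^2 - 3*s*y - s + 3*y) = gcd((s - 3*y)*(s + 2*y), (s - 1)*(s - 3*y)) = -s + 3*y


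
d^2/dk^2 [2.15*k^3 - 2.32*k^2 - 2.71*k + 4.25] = 12.9*k - 4.64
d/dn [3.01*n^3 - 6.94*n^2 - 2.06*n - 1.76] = 9.03*n^2 - 13.88*n - 2.06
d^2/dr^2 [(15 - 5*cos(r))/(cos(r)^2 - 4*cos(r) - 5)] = 5*(-9*sin(r)^4*cos(r) + 8*sin(r)^4 - 126*sin(r)^2 - 61*cos(r)/2 - 18*cos(3*r) + cos(5*r)/2 - 48)/(sin(r)^2 + 4*cos(r) + 4)^3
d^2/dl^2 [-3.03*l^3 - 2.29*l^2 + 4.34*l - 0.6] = -18.18*l - 4.58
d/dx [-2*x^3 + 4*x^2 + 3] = 2*x*(4 - 3*x)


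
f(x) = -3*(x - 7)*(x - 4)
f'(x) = 33 - 6*x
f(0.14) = -79.44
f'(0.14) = 32.16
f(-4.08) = -268.58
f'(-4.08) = 57.48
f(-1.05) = -121.96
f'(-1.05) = 39.30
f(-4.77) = -309.67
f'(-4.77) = 61.62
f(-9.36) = -655.71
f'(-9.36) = 89.16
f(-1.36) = -134.43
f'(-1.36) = 41.16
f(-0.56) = -103.42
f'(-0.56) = 36.36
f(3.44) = -5.98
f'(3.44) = 12.36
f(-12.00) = -912.00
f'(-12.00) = 105.00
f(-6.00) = -390.00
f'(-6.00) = 69.00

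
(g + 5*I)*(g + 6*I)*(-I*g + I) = -I*g^3 + 11*g^2 + I*g^2 - 11*g + 30*I*g - 30*I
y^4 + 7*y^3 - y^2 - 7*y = y*(y - 1)*(y + 1)*(y + 7)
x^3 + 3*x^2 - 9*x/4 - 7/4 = (x - 1)*(x + 1/2)*(x + 7/2)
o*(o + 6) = o^2 + 6*o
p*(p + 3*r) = p^2 + 3*p*r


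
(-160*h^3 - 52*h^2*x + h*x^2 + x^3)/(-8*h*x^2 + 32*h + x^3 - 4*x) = (20*h^2 + 9*h*x + x^2)/(x^2 - 4)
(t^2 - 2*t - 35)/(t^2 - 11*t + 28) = (t + 5)/(t - 4)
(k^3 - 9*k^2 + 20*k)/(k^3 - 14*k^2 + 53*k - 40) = k*(k - 4)/(k^2 - 9*k + 8)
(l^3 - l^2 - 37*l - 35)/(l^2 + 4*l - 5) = (l^2 - 6*l - 7)/(l - 1)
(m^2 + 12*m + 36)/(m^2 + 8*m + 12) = (m + 6)/(m + 2)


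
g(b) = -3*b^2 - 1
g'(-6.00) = 36.00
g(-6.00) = -109.00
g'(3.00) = -18.00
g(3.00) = -28.00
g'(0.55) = -3.30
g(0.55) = -1.91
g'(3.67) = -22.02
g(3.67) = -41.41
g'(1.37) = -8.22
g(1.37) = -6.63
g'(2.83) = -16.98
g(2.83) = -25.03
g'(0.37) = -2.22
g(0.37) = -1.41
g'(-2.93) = 17.58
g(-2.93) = -26.75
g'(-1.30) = 7.80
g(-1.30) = -6.07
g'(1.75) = -10.50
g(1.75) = -10.19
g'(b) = -6*b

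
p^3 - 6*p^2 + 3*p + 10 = (p - 5)*(p - 2)*(p + 1)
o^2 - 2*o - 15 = (o - 5)*(o + 3)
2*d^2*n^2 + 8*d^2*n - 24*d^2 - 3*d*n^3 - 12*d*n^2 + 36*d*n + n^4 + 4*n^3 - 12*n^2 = (-2*d + n)*(-d + n)*(n - 2)*(n + 6)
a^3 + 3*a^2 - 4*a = a*(a - 1)*(a + 4)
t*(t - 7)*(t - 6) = t^3 - 13*t^2 + 42*t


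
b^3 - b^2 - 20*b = b*(b - 5)*(b + 4)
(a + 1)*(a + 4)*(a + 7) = a^3 + 12*a^2 + 39*a + 28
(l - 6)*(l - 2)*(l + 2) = l^3 - 6*l^2 - 4*l + 24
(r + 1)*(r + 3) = r^2 + 4*r + 3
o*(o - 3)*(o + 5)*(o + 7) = o^4 + 9*o^3 - o^2 - 105*o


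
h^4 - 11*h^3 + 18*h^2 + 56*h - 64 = (h - 8)*(h - 4)*(h - 1)*(h + 2)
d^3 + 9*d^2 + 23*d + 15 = (d + 1)*(d + 3)*(d + 5)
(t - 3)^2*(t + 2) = t^3 - 4*t^2 - 3*t + 18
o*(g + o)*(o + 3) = g*o^2 + 3*g*o + o^3 + 3*o^2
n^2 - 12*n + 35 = (n - 7)*(n - 5)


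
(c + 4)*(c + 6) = c^2 + 10*c + 24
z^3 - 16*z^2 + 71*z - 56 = (z - 8)*(z - 7)*(z - 1)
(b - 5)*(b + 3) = b^2 - 2*b - 15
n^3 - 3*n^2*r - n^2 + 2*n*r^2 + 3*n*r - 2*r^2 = (n - 1)*(n - 2*r)*(n - r)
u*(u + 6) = u^2 + 6*u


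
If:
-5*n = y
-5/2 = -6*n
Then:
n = 5/12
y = -25/12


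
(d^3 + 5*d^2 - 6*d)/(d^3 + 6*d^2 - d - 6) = d/(d + 1)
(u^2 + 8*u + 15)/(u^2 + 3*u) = (u + 5)/u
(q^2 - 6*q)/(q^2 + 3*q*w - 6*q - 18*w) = q/(q + 3*w)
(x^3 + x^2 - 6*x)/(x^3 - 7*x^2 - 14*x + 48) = x/(x - 8)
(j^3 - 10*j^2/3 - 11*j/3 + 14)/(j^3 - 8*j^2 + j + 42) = (j - 7/3)/(j - 7)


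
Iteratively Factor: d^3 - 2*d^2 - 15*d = (d)*(d^2 - 2*d - 15) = d*(d - 5)*(d + 3)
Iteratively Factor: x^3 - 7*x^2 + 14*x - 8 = (x - 4)*(x^2 - 3*x + 2) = (x - 4)*(x - 1)*(x - 2)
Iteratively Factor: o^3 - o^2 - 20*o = (o)*(o^2 - o - 20) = o*(o + 4)*(o - 5)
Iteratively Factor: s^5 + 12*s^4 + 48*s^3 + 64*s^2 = (s + 4)*(s^4 + 8*s^3 + 16*s^2) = s*(s + 4)*(s^3 + 8*s^2 + 16*s) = s*(s + 4)^2*(s^2 + 4*s) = s*(s + 4)^3*(s)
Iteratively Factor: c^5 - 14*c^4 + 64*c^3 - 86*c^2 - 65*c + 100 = (c - 5)*(c^4 - 9*c^3 + 19*c^2 + 9*c - 20) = (c - 5)*(c + 1)*(c^3 - 10*c^2 + 29*c - 20) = (c - 5)*(c - 1)*(c + 1)*(c^2 - 9*c + 20) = (c - 5)^2*(c - 1)*(c + 1)*(c - 4)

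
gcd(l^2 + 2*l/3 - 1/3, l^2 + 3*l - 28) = 1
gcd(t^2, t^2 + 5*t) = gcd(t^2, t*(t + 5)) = t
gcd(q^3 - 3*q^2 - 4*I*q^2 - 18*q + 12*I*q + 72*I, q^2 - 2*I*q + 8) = q - 4*I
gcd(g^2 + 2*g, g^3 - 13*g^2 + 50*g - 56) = 1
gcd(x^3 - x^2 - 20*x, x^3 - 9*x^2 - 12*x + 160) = x^2 - x - 20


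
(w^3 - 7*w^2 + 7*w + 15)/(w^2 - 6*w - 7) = (w^2 - 8*w + 15)/(w - 7)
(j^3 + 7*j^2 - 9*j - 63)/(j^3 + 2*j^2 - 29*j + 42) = (j + 3)/(j - 2)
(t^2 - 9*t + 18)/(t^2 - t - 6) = (t - 6)/(t + 2)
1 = 1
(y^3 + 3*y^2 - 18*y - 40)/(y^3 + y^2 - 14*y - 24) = (y + 5)/(y + 3)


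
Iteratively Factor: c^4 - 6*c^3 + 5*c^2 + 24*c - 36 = (c + 2)*(c^3 - 8*c^2 + 21*c - 18) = (c - 3)*(c + 2)*(c^2 - 5*c + 6) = (c - 3)^2*(c + 2)*(c - 2)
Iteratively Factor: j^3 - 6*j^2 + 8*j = (j - 2)*(j^2 - 4*j) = j*(j - 2)*(j - 4)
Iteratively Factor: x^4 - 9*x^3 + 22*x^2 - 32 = (x + 1)*(x^3 - 10*x^2 + 32*x - 32) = (x - 4)*(x + 1)*(x^2 - 6*x + 8) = (x - 4)*(x - 2)*(x + 1)*(x - 4)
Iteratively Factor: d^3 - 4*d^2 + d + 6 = (d - 3)*(d^2 - d - 2) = (d - 3)*(d - 2)*(d + 1)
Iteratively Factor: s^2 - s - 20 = (s - 5)*(s + 4)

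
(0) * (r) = 0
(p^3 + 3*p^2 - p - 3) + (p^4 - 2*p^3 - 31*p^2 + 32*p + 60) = p^4 - p^3 - 28*p^2 + 31*p + 57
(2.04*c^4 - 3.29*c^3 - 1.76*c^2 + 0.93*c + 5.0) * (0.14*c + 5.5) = 0.2856*c^5 + 10.7594*c^4 - 18.3414*c^3 - 9.5498*c^2 + 5.815*c + 27.5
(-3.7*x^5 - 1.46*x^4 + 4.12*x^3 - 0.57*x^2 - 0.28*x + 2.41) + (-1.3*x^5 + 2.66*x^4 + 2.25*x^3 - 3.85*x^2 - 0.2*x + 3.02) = -5.0*x^5 + 1.2*x^4 + 6.37*x^3 - 4.42*x^2 - 0.48*x + 5.43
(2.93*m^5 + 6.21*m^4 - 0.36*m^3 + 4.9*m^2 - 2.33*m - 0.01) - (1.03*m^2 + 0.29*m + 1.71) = 2.93*m^5 + 6.21*m^4 - 0.36*m^3 + 3.87*m^2 - 2.62*m - 1.72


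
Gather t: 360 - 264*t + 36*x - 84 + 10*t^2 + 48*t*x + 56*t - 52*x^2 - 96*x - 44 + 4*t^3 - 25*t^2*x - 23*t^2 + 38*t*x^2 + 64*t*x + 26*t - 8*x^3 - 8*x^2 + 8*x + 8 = 4*t^3 + t^2*(-25*x - 13) + t*(38*x^2 + 112*x - 182) - 8*x^3 - 60*x^2 - 52*x + 240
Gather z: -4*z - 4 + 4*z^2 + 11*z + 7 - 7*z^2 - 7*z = 3 - 3*z^2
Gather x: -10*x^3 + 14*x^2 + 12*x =-10*x^3 + 14*x^2 + 12*x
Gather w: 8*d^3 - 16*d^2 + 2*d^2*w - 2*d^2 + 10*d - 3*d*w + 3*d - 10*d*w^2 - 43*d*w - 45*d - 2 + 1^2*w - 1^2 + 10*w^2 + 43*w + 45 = 8*d^3 - 18*d^2 - 32*d + w^2*(10 - 10*d) + w*(2*d^2 - 46*d + 44) + 42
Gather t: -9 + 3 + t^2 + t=t^2 + t - 6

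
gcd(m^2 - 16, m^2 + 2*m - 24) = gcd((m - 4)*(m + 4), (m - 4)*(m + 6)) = m - 4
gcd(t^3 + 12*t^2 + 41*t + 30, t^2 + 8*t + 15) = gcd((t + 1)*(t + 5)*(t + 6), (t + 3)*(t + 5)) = t + 5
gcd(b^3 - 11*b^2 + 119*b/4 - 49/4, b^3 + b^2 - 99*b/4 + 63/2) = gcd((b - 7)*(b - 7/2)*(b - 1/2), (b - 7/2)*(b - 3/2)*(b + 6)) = b - 7/2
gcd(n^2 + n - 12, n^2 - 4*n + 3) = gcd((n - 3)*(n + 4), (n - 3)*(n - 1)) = n - 3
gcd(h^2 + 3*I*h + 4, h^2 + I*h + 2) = h - I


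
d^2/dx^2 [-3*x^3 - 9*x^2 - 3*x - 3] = -18*x - 18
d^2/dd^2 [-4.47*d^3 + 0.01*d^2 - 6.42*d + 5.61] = 0.02 - 26.82*d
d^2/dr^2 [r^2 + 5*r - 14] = 2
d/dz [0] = 0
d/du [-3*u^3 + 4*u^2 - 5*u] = -9*u^2 + 8*u - 5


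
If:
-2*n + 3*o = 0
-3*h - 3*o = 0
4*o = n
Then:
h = 0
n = 0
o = 0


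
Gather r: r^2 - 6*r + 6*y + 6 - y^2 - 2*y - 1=r^2 - 6*r - y^2 + 4*y + 5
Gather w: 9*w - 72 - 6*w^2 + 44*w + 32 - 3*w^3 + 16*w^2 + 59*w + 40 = -3*w^3 + 10*w^2 + 112*w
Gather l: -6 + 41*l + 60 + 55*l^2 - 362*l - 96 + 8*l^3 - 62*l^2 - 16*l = 8*l^3 - 7*l^2 - 337*l - 42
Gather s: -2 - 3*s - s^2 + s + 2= -s^2 - 2*s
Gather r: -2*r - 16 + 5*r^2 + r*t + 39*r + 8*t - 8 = 5*r^2 + r*(t + 37) + 8*t - 24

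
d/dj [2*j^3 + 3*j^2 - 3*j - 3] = 6*j^2 + 6*j - 3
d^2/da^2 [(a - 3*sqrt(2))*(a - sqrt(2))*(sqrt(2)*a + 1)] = 6*sqrt(2)*a - 14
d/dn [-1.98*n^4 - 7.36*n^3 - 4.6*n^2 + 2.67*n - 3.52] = -7.92*n^3 - 22.08*n^2 - 9.2*n + 2.67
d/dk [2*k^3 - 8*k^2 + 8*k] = 6*k^2 - 16*k + 8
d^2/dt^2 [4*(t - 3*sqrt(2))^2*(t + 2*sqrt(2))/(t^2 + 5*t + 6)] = 8*(13*t^3 + 20*sqrt(2)*t^3 + 90*t^2 + 180*sqrt(2)*t^2 + 216*t + 540*sqrt(2)*t + 180 + 540*sqrt(2))/(t^6 + 15*t^5 + 93*t^4 + 305*t^3 + 558*t^2 + 540*t + 216)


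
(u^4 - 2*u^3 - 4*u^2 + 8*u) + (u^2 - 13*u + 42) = u^4 - 2*u^3 - 3*u^2 - 5*u + 42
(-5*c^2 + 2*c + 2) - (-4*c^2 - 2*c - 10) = -c^2 + 4*c + 12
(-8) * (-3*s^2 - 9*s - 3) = 24*s^2 + 72*s + 24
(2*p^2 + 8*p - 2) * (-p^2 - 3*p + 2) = -2*p^4 - 14*p^3 - 18*p^2 + 22*p - 4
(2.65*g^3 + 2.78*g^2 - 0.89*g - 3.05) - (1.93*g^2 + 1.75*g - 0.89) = 2.65*g^3 + 0.85*g^2 - 2.64*g - 2.16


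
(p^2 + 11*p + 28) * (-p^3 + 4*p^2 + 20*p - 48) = -p^5 - 7*p^4 + 36*p^3 + 284*p^2 + 32*p - 1344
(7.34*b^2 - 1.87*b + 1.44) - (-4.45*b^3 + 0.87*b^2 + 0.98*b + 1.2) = 4.45*b^3 + 6.47*b^2 - 2.85*b + 0.24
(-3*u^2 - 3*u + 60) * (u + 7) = -3*u^3 - 24*u^2 + 39*u + 420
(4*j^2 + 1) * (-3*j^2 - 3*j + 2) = -12*j^4 - 12*j^3 + 5*j^2 - 3*j + 2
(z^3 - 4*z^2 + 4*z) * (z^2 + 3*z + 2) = z^5 - z^4 - 6*z^3 + 4*z^2 + 8*z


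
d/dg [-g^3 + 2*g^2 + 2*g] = -3*g^2 + 4*g + 2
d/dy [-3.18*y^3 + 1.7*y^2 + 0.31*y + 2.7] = -9.54*y^2 + 3.4*y + 0.31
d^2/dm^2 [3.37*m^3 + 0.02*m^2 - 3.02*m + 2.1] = 20.22*m + 0.04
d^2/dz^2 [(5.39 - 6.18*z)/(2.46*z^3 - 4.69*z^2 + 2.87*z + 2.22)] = (-224.393328*z^5 + 819.22428*z^4 - 1179.5931*z^3 + 1344.683334*z^2 - 997.990854*z + 279.78349)/(14.886936*z^9 - 85.146012*z^8 + 214.435494*z^7 - 261.532081*z^6 + 96.496575*z^5 + 124.642707*z^4 - 119.279701*z^3 - 14.484834*z^2 + 42.433524*z + 10.941048)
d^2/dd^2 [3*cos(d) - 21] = -3*cos(d)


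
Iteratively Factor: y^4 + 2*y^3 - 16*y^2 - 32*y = (y - 4)*(y^3 + 6*y^2 + 8*y) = y*(y - 4)*(y^2 + 6*y + 8) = y*(y - 4)*(y + 2)*(y + 4)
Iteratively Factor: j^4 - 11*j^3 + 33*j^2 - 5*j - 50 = (j - 5)*(j^3 - 6*j^2 + 3*j + 10) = (j - 5)*(j - 2)*(j^2 - 4*j - 5) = (j - 5)^2*(j - 2)*(j + 1)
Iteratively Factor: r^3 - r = (r)*(r^2 - 1) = r*(r - 1)*(r + 1)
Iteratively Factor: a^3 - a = (a - 1)*(a^2 + a) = (a - 1)*(a + 1)*(a)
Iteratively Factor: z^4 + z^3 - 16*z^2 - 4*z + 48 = (z - 3)*(z^3 + 4*z^2 - 4*z - 16) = (z - 3)*(z + 4)*(z^2 - 4) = (z - 3)*(z - 2)*(z + 4)*(z + 2)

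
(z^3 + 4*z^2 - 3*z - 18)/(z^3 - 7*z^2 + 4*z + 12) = (z^2 + 6*z + 9)/(z^2 - 5*z - 6)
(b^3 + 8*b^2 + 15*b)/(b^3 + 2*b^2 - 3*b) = (b + 5)/(b - 1)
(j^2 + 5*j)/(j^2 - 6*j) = (j + 5)/(j - 6)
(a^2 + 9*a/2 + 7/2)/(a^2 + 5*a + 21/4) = 2*(a + 1)/(2*a + 3)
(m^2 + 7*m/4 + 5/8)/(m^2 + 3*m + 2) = (8*m^2 + 14*m + 5)/(8*(m^2 + 3*m + 2))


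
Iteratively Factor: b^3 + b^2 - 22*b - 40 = (b + 4)*(b^2 - 3*b - 10) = (b - 5)*(b + 4)*(b + 2)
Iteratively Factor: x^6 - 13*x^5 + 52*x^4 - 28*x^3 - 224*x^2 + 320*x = (x - 4)*(x^5 - 9*x^4 + 16*x^3 + 36*x^2 - 80*x) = x*(x - 4)*(x^4 - 9*x^3 + 16*x^2 + 36*x - 80) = x*(x - 4)*(x + 2)*(x^3 - 11*x^2 + 38*x - 40) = x*(x - 4)^2*(x + 2)*(x^2 - 7*x + 10) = x*(x - 5)*(x - 4)^2*(x + 2)*(x - 2)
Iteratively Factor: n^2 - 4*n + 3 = (n - 1)*(n - 3)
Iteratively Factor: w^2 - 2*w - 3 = (w + 1)*(w - 3)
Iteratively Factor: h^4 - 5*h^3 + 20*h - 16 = (h - 4)*(h^3 - h^2 - 4*h + 4) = (h - 4)*(h - 1)*(h^2 - 4) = (h - 4)*(h - 2)*(h - 1)*(h + 2)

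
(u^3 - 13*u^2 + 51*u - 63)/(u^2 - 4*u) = (u^3 - 13*u^2 + 51*u - 63)/(u*(u - 4))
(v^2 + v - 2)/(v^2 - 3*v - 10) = (v - 1)/(v - 5)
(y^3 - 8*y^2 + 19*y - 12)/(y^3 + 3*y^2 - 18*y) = (y^2 - 5*y + 4)/(y*(y + 6))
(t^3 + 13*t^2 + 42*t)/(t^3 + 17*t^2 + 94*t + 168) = t/(t + 4)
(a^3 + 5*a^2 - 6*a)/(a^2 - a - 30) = a*(-a^2 - 5*a + 6)/(-a^2 + a + 30)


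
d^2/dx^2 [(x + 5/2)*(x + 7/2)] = 2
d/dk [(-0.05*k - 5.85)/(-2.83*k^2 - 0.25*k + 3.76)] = (0.1415*k^2 + 0.0125*k - (0.05*k + 5.85)*(5.66*k + 0.25) - 0.188)/(2.83*k^2 + 0.25*k - 3.76)^2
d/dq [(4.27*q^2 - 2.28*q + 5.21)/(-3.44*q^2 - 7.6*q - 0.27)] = (-40.2952*q^2 + 33.539*q + 40.2116)/(11.8336*q^4 + 52.288*q^3 + 59.6176*q^2 + 4.104*q + 0.0729)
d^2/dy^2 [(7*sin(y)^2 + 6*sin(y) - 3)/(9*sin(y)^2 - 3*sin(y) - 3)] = (-75*sin(y)^5 - sin(y)^4 - 6*sin(y)^3 - 19*sin(y)^2 + 153*sin(y) - 22)/(3*(3*sin(y)^2 - sin(y) - 1)^3)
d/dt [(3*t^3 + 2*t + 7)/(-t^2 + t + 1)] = ((2*t - 1)*(3*t^3 + 2*t + 7) + (9*t^2 + 2)*(-t^2 + t + 1))/(-t^2 + t + 1)^2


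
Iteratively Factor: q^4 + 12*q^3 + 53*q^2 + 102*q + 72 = (q + 4)*(q^3 + 8*q^2 + 21*q + 18) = (q + 2)*(q + 4)*(q^2 + 6*q + 9) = (q + 2)*(q + 3)*(q + 4)*(q + 3)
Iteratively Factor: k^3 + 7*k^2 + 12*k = (k + 3)*(k^2 + 4*k) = (k + 3)*(k + 4)*(k)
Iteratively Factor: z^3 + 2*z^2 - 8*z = (z - 2)*(z^2 + 4*z) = (z - 2)*(z + 4)*(z)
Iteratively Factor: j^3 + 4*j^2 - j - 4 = (j + 1)*(j^2 + 3*j - 4) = (j - 1)*(j + 1)*(j + 4)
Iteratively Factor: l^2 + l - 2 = (l - 1)*(l + 2)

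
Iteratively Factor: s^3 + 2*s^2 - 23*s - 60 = (s - 5)*(s^2 + 7*s + 12) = (s - 5)*(s + 4)*(s + 3)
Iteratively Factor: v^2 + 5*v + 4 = (v + 1)*(v + 4)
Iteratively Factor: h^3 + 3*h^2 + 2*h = (h)*(h^2 + 3*h + 2) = h*(h + 1)*(h + 2)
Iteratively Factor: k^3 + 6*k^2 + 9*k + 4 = (k + 4)*(k^2 + 2*k + 1) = (k + 1)*(k + 4)*(k + 1)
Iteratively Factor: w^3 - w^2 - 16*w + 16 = (w + 4)*(w^2 - 5*w + 4) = (w - 1)*(w + 4)*(w - 4)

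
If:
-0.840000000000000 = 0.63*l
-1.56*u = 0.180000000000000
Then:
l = -1.33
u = -0.12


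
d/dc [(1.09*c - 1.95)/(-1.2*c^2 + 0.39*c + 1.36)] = (1.308*c^2 - 4.68*c + 2.2429)/(1.44*c^4 - 0.936*c^3 - 3.1119*c^2 + 1.0608*c + 1.8496)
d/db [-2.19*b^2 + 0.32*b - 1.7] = 0.32 - 4.38*b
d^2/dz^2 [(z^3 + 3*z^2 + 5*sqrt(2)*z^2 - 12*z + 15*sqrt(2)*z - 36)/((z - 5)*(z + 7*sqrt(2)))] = 16*(-2*sqrt(2)*z^3 + 7*z^3 - 66*z^2 + 105*sqrt(2)*z^2 - 252*sqrt(2)*z + 1380*z - 1026 + 2870*sqrt(2))/(z^6 - 15*z^5 + 21*sqrt(2)*z^5 - 315*sqrt(2)*z^4 + 369*z^4 - 4535*z^3 + 2261*sqrt(2)*z^3 - 12915*sqrt(2)*z^2 + 22050*z^2 - 36750*z + 51450*sqrt(2)*z - 85750*sqrt(2))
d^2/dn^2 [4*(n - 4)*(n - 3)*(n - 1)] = 24*n - 64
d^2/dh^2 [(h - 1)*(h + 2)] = 2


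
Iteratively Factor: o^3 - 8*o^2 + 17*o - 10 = (o - 2)*(o^2 - 6*o + 5) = (o - 2)*(o - 1)*(o - 5)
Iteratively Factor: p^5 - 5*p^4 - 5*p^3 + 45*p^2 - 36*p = (p - 4)*(p^4 - p^3 - 9*p^2 + 9*p) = (p - 4)*(p - 3)*(p^3 + 2*p^2 - 3*p) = (p - 4)*(p - 3)*(p - 1)*(p^2 + 3*p) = p*(p - 4)*(p - 3)*(p - 1)*(p + 3)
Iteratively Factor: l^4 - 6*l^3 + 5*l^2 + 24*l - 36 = (l - 2)*(l^3 - 4*l^2 - 3*l + 18) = (l - 2)*(l + 2)*(l^2 - 6*l + 9) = (l - 3)*(l - 2)*(l + 2)*(l - 3)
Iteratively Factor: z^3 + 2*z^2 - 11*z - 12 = (z - 3)*(z^2 + 5*z + 4) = (z - 3)*(z + 4)*(z + 1)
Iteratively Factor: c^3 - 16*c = (c - 4)*(c^2 + 4*c) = c*(c - 4)*(c + 4)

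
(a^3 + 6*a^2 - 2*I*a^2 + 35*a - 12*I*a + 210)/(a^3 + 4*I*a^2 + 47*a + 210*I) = (a + 6)/(a + 6*I)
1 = 1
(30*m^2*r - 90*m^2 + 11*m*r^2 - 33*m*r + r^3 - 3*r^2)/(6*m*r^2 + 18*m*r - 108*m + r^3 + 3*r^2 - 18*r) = (5*m + r)/(r + 6)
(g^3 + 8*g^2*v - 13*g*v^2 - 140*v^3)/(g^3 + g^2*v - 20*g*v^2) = (g + 7*v)/g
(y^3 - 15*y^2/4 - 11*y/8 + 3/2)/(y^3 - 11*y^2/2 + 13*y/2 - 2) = (y + 3/4)/(y - 1)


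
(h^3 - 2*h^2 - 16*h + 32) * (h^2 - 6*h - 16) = h^5 - 8*h^4 - 20*h^3 + 160*h^2 + 64*h - 512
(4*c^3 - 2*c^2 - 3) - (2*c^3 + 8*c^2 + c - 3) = 2*c^3 - 10*c^2 - c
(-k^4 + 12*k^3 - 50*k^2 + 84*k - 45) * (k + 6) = -k^5 + 6*k^4 + 22*k^3 - 216*k^2 + 459*k - 270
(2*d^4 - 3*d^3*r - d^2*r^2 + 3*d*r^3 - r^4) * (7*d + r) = 14*d^5 - 19*d^4*r - 10*d^3*r^2 + 20*d^2*r^3 - 4*d*r^4 - r^5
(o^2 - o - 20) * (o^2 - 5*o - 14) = o^4 - 6*o^3 - 29*o^2 + 114*o + 280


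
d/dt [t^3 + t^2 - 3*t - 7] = 3*t^2 + 2*t - 3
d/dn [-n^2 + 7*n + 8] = 7 - 2*n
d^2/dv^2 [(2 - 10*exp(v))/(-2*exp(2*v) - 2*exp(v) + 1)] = (40*exp(4*v) - 72*exp(3*v) + 96*exp(2*v) - 4*exp(v) + 6)*exp(v)/(8*exp(6*v) + 24*exp(5*v) + 12*exp(4*v) - 16*exp(3*v) - 6*exp(2*v) + 6*exp(v) - 1)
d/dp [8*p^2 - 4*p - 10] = 16*p - 4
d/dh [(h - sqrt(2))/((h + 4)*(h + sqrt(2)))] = ((-h + sqrt(2))*(h + 4) + (-h + sqrt(2))*(h + sqrt(2)) + (h + 4)*(h + sqrt(2)))/((h + 4)^2*(h + sqrt(2))^2)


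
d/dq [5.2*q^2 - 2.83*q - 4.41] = 10.4*q - 2.83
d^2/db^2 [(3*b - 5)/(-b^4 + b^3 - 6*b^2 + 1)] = 2*(-b^2*(3*b - 5)*(4*b^2 - 3*b + 12)^2 + 3*(4*b^3 - 3*b^2 + 12*b + (3*b - 5)*(2*b^2 - b + 2))*(b^4 - b^3 + 6*b^2 - 1))/(b^4 - b^3 + 6*b^2 - 1)^3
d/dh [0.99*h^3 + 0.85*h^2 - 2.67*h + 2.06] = 2.97*h^2 + 1.7*h - 2.67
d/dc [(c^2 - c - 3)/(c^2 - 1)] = (c^2 + 4*c + 1)/(c^4 - 2*c^2 + 1)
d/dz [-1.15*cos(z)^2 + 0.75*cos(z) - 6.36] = (2.3*cos(z) - 0.75)*sin(z)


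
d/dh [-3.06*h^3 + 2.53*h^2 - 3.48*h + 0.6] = -9.18*h^2 + 5.06*h - 3.48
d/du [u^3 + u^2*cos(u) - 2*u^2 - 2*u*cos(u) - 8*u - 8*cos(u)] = -u^2*sin(u) + 3*u^2 + 2*sqrt(2)*u*sin(u + pi/4) - 4*u + 8*sin(u) - 2*cos(u) - 8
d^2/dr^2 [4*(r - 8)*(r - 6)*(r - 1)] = 24*r - 120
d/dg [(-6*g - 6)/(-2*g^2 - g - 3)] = 6*(2*g^2 + g - (g + 1)*(4*g + 1) + 3)/(2*g^2 + g + 3)^2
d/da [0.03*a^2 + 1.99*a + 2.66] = 0.06*a + 1.99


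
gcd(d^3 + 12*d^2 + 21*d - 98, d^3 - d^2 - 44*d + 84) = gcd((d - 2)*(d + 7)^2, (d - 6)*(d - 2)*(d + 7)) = d^2 + 5*d - 14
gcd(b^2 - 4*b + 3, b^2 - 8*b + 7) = b - 1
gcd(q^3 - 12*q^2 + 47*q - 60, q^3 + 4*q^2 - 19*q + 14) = 1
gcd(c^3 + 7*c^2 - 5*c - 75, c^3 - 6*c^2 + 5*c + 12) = c - 3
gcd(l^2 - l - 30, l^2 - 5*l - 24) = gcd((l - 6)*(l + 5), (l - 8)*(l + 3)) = 1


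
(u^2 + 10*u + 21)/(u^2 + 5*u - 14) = (u + 3)/(u - 2)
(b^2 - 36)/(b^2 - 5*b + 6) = (b^2 - 36)/(b^2 - 5*b + 6)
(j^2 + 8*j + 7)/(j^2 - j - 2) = (j + 7)/(j - 2)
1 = 1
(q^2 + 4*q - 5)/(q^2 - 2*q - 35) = (q - 1)/(q - 7)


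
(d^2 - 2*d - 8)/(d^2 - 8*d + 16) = (d + 2)/(d - 4)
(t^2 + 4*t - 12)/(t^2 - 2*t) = (t + 6)/t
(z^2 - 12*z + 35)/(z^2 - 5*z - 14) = (z - 5)/(z + 2)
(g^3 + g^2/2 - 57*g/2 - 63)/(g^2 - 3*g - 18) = g + 7/2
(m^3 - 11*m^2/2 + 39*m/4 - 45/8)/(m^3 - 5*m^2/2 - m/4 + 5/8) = (4*m^2 - 12*m + 9)/(4*m^2 - 1)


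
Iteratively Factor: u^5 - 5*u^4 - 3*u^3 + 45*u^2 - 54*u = (u + 3)*(u^4 - 8*u^3 + 21*u^2 - 18*u) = (u - 3)*(u + 3)*(u^3 - 5*u^2 + 6*u) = (u - 3)*(u - 2)*(u + 3)*(u^2 - 3*u) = u*(u - 3)*(u - 2)*(u + 3)*(u - 3)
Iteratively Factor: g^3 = (g)*(g^2) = g^2*(g)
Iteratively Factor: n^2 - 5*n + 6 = (n - 3)*(n - 2)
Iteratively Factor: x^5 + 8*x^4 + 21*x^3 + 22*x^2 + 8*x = (x)*(x^4 + 8*x^3 + 21*x^2 + 22*x + 8) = x*(x + 1)*(x^3 + 7*x^2 + 14*x + 8) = x*(x + 1)*(x + 2)*(x^2 + 5*x + 4) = x*(x + 1)*(x + 2)*(x + 4)*(x + 1)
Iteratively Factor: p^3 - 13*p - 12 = (p - 4)*(p^2 + 4*p + 3) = (p - 4)*(p + 3)*(p + 1)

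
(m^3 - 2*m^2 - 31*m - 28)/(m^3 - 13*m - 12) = (m^2 - 3*m - 28)/(m^2 - m - 12)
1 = 1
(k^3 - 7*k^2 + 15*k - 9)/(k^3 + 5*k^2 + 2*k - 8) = (k^2 - 6*k + 9)/(k^2 + 6*k + 8)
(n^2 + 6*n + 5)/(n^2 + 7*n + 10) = (n + 1)/(n + 2)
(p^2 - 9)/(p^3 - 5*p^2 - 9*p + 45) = 1/(p - 5)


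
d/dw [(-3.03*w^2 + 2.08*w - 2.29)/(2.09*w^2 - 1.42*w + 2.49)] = (-0.0446000000000026*w^2 - 5.5172*w + 1.9274)/(4.3681*w^4 - 5.9356*w^3 + 12.4246*w^2 - 7.0716*w + 6.2001)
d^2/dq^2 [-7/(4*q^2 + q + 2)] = 14*(16*q^2 + 4*q - (8*q + 1)^2 + 8)/(4*q^2 + q + 2)^3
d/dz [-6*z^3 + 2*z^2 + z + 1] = -18*z^2 + 4*z + 1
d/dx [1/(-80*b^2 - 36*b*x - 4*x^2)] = (9*b + 2*x)/(4*(20*b^2 + 9*b*x + x^2)^2)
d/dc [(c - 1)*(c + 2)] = 2*c + 1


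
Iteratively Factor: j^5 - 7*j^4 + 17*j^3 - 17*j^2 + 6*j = (j - 1)*(j^4 - 6*j^3 + 11*j^2 - 6*j) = (j - 1)^2*(j^3 - 5*j^2 + 6*j) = (j - 3)*(j - 1)^2*(j^2 - 2*j) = (j - 3)*(j - 2)*(j - 1)^2*(j)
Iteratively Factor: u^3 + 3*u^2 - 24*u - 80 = (u + 4)*(u^2 - u - 20) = (u + 4)^2*(u - 5)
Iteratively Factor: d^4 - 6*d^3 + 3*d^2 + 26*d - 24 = (d - 3)*(d^3 - 3*d^2 - 6*d + 8) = (d - 4)*(d - 3)*(d^2 + d - 2) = (d - 4)*(d - 3)*(d - 1)*(d + 2)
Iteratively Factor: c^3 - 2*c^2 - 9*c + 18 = (c - 2)*(c^2 - 9) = (c - 2)*(c + 3)*(c - 3)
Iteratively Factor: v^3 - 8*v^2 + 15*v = (v - 3)*(v^2 - 5*v) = (v - 5)*(v - 3)*(v)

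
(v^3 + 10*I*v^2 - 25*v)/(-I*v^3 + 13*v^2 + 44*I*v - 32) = v*(-v^2 - 10*I*v + 25)/(I*v^3 - 13*v^2 - 44*I*v + 32)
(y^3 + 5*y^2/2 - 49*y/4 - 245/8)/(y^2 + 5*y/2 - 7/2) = (y^2 - y - 35/4)/(y - 1)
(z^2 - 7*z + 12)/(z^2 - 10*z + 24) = (z - 3)/(z - 6)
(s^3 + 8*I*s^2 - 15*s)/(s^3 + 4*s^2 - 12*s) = (s^2 + 8*I*s - 15)/(s^2 + 4*s - 12)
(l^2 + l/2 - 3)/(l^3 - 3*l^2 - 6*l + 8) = (l - 3/2)/(l^2 - 5*l + 4)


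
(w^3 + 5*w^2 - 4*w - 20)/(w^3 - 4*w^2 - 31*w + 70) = (w + 2)/(w - 7)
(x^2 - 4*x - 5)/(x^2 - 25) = (x + 1)/(x + 5)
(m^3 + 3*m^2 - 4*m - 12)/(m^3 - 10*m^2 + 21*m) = (m^3 + 3*m^2 - 4*m - 12)/(m*(m^2 - 10*m + 21))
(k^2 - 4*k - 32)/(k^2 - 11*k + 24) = (k + 4)/(k - 3)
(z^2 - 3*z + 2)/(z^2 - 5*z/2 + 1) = 2*(z - 1)/(2*z - 1)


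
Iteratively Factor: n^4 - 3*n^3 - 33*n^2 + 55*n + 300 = (n + 3)*(n^3 - 6*n^2 - 15*n + 100) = (n - 5)*(n + 3)*(n^2 - n - 20) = (n - 5)*(n + 3)*(n + 4)*(n - 5)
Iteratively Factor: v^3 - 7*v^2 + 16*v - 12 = (v - 3)*(v^2 - 4*v + 4) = (v - 3)*(v - 2)*(v - 2)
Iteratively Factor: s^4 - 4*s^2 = (s - 2)*(s^3 + 2*s^2) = (s - 2)*(s + 2)*(s^2) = s*(s - 2)*(s + 2)*(s)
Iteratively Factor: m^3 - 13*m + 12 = (m - 3)*(m^2 + 3*m - 4) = (m - 3)*(m - 1)*(m + 4)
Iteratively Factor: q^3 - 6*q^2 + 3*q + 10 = (q - 5)*(q^2 - q - 2) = (q - 5)*(q - 2)*(q + 1)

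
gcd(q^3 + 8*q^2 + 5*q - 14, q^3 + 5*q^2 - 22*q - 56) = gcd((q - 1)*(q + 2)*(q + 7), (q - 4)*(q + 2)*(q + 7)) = q^2 + 9*q + 14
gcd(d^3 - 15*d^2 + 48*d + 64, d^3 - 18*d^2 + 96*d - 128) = d^2 - 16*d + 64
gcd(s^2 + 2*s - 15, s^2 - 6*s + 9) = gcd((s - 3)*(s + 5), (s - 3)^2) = s - 3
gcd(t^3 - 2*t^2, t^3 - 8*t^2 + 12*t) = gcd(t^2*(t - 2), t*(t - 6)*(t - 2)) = t^2 - 2*t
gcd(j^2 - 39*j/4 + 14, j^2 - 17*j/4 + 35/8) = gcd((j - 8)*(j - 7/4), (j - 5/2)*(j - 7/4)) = j - 7/4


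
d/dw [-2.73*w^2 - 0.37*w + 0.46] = -5.46*w - 0.37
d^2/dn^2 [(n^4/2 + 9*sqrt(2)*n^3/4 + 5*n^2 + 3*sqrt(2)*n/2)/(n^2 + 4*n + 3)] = (2*n^6 + 24*n^5 + 114*n^4 + 112*n^3 + 123*sqrt(2)*n^3 - 72*n^2 + 324*sqrt(2)*n^2 + 189*sqrt(2)*n - 72*sqrt(2) + 180)/(2*(n^6 + 12*n^5 + 57*n^4 + 136*n^3 + 171*n^2 + 108*n + 27))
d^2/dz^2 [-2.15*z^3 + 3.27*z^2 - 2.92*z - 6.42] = 6.54 - 12.9*z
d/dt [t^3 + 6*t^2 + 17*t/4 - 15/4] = 3*t^2 + 12*t + 17/4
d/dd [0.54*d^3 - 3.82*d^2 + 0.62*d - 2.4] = 1.62*d^2 - 7.64*d + 0.62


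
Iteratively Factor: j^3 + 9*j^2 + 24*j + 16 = (j + 4)*(j^2 + 5*j + 4) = (j + 1)*(j + 4)*(j + 4)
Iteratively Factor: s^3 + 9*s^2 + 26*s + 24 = (s + 4)*(s^2 + 5*s + 6) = (s + 3)*(s + 4)*(s + 2)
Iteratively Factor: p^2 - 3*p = (p)*(p - 3)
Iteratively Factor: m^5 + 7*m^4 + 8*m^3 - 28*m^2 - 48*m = (m - 2)*(m^4 + 9*m^3 + 26*m^2 + 24*m) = (m - 2)*(m + 3)*(m^3 + 6*m^2 + 8*m) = (m - 2)*(m + 3)*(m + 4)*(m^2 + 2*m) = m*(m - 2)*(m + 3)*(m + 4)*(m + 2)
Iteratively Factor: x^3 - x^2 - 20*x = (x - 5)*(x^2 + 4*x) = x*(x - 5)*(x + 4)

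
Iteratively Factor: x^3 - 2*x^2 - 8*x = (x + 2)*(x^2 - 4*x) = x*(x + 2)*(x - 4)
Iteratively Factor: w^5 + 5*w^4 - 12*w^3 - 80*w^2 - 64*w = (w + 1)*(w^4 + 4*w^3 - 16*w^2 - 64*w) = (w + 1)*(w + 4)*(w^3 - 16*w) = w*(w + 1)*(w + 4)*(w^2 - 16) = w*(w + 1)*(w + 4)^2*(w - 4)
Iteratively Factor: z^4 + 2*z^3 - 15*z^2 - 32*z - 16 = (z - 4)*(z^3 + 6*z^2 + 9*z + 4) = (z - 4)*(z + 1)*(z^2 + 5*z + 4) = (z - 4)*(z + 1)*(z + 4)*(z + 1)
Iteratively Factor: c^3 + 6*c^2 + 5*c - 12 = (c + 4)*(c^2 + 2*c - 3) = (c + 3)*(c + 4)*(c - 1)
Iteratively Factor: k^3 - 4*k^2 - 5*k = (k)*(k^2 - 4*k - 5) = k*(k + 1)*(k - 5)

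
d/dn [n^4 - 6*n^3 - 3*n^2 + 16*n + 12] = 4*n^3 - 18*n^2 - 6*n + 16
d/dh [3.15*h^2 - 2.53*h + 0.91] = 6.3*h - 2.53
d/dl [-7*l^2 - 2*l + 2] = -14*l - 2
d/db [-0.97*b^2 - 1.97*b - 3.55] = -1.94*b - 1.97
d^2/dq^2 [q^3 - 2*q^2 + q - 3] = 6*q - 4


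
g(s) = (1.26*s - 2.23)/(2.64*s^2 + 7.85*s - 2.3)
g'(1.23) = 0.19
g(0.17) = 2.27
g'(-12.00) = -0.01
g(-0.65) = 0.48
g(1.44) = -0.03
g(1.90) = 0.01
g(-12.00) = -0.06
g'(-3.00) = -11.60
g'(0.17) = 20.88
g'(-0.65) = 0.14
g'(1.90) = 0.05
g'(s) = (-5.28*s - 7.85)*(1.26*s - 2.23)/(2.64*s^2 + 7.85*s - 2.3)^2 + 1.26/(2.64*s^2 + 7.85*s - 2.3)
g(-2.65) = 1.22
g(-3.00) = 2.88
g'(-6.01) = -0.08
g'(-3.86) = -1.77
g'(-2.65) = -1.92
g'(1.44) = 0.12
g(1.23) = -0.06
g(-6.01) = -0.21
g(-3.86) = -1.05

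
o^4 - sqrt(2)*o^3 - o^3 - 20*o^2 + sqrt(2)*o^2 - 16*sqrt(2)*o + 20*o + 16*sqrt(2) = (o - 1)*(o - 4*sqrt(2))*(o + sqrt(2))*(o + 2*sqrt(2))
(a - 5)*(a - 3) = a^2 - 8*a + 15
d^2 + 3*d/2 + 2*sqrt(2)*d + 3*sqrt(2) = (d + 3/2)*(d + 2*sqrt(2))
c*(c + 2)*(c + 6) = c^3 + 8*c^2 + 12*c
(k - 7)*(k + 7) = k^2 - 49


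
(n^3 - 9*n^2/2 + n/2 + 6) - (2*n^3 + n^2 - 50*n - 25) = -n^3 - 11*n^2/2 + 101*n/2 + 31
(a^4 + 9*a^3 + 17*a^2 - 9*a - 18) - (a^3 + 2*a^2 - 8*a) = a^4 + 8*a^3 + 15*a^2 - a - 18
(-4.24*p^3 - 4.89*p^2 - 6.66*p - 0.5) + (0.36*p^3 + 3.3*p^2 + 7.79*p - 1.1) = -3.88*p^3 - 1.59*p^2 + 1.13*p - 1.6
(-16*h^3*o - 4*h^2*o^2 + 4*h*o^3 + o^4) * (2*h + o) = -32*h^4*o - 24*h^3*o^2 + 4*h^2*o^3 + 6*h*o^4 + o^5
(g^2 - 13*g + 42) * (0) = 0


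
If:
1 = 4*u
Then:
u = 1/4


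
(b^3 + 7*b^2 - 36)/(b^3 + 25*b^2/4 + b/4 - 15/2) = 4*(b^2 + b - 6)/(4*b^2 + b - 5)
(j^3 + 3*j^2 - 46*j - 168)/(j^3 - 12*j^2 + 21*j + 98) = (j^2 + 10*j + 24)/(j^2 - 5*j - 14)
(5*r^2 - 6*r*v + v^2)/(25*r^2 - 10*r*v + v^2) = (r - v)/(5*r - v)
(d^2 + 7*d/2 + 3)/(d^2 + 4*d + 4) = (d + 3/2)/(d + 2)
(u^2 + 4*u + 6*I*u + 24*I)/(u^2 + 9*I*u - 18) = (u + 4)/(u + 3*I)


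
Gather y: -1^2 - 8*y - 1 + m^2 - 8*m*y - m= m^2 - m + y*(-8*m - 8) - 2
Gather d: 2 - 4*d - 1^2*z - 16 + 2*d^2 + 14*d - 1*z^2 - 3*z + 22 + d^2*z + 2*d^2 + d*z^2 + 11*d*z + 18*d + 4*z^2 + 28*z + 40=d^2*(z + 4) + d*(z^2 + 11*z + 28) + 3*z^2 + 24*z + 48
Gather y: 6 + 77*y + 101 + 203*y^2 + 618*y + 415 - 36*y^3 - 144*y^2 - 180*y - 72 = -36*y^3 + 59*y^2 + 515*y + 450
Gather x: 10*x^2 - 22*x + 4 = 10*x^2 - 22*x + 4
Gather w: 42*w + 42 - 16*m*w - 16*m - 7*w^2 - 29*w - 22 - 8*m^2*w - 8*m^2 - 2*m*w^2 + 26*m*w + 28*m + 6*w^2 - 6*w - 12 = -8*m^2 + 12*m + w^2*(-2*m - 1) + w*(-8*m^2 + 10*m + 7) + 8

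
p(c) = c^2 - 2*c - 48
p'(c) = 2*c - 2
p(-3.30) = -30.51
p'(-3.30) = -8.60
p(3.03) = -44.88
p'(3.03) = 4.06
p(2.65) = -46.28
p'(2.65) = 3.30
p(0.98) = -49.00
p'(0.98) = -0.04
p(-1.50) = -42.75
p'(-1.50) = -5.00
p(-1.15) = -44.38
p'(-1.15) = -4.30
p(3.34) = -43.52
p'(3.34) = 4.68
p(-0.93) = -45.28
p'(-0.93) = -3.86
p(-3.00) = -33.00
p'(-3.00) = -8.00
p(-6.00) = 0.00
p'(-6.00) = -14.00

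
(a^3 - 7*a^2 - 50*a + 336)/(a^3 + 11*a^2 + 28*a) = (a^2 - 14*a + 48)/(a*(a + 4))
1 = 1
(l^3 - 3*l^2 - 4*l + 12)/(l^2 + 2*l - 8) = (l^2 - l - 6)/(l + 4)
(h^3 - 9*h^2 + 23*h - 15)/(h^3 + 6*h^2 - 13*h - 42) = (h^2 - 6*h + 5)/(h^2 + 9*h + 14)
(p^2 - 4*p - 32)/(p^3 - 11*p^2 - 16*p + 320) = (p + 4)/(p^2 - 3*p - 40)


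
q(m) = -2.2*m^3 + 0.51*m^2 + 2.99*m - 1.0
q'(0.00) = 2.99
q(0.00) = -1.00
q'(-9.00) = -540.79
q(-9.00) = 1617.20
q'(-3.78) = -95.17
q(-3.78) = 113.81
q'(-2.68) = -47.15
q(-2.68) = 37.00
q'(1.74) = -15.22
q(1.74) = -5.84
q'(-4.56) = -138.90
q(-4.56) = 204.57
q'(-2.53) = -41.84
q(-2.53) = 30.33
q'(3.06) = -55.69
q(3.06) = -50.11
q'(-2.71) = -48.25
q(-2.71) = 38.43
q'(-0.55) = 0.43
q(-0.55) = -2.12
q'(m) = -6.6*m^2 + 1.02*m + 2.99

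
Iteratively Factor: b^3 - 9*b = (b + 3)*(b^2 - 3*b) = b*(b + 3)*(b - 3)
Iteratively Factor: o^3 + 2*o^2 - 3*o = (o)*(o^2 + 2*o - 3) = o*(o + 3)*(o - 1)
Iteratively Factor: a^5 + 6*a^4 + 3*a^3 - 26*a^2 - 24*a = (a - 2)*(a^4 + 8*a^3 + 19*a^2 + 12*a) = (a - 2)*(a + 1)*(a^3 + 7*a^2 + 12*a) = (a - 2)*(a + 1)*(a + 3)*(a^2 + 4*a) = (a - 2)*(a + 1)*(a + 3)*(a + 4)*(a)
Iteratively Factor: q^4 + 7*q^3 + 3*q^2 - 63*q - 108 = (q - 3)*(q^3 + 10*q^2 + 33*q + 36) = (q - 3)*(q + 3)*(q^2 + 7*q + 12) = (q - 3)*(q + 3)^2*(q + 4)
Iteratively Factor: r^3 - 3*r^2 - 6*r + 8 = (r - 4)*(r^2 + r - 2) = (r - 4)*(r + 2)*(r - 1)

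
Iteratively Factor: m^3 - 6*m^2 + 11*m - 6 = (m - 2)*(m^2 - 4*m + 3) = (m - 3)*(m - 2)*(m - 1)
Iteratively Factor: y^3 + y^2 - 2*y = (y + 2)*(y^2 - y) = y*(y + 2)*(y - 1)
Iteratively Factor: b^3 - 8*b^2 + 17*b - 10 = (b - 5)*(b^2 - 3*b + 2) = (b - 5)*(b - 1)*(b - 2)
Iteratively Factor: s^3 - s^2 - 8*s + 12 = (s - 2)*(s^2 + s - 6) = (s - 2)^2*(s + 3)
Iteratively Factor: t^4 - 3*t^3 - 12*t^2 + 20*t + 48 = (t + 2)*(t^3 - 5*t^2 - 2*t + 24) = (t - 4)*(t + 2)*(t^2 - t - 6) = (t - 4)*(t - 3)*(t + 2)*(t + 2)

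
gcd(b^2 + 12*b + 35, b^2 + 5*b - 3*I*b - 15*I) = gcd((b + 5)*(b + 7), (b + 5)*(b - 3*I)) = b + 5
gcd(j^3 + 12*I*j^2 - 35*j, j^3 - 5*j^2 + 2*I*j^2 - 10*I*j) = j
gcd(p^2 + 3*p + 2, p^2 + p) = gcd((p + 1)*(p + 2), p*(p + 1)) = p + 1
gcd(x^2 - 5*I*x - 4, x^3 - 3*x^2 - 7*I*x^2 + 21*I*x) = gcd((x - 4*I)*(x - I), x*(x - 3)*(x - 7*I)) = 1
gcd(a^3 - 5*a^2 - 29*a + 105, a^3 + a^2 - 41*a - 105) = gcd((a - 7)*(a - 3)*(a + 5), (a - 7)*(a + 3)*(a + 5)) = a^2 - 2*a - 35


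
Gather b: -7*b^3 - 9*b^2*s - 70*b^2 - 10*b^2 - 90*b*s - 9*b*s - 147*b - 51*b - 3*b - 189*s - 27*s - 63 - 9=-7*b^3 + b^2*(-9*s - 80) + b*(-99*s - 201) - 216*s - 72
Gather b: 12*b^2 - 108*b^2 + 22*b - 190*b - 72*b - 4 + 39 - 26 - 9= -96*b^2 - 240*b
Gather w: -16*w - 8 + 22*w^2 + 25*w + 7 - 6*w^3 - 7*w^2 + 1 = -6*w^3 + 15*w^2 + 9*w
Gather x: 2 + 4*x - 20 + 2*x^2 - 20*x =2*x^2 - 16*x - 18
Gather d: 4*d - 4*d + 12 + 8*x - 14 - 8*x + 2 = 0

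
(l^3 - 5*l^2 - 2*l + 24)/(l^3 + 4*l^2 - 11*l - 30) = (l - 4)/(l + 5)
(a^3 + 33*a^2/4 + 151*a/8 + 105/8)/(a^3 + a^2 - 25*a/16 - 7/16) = 2*(2*a^2 + 13*a + 15)/(4*a^2 - 3*a - 1)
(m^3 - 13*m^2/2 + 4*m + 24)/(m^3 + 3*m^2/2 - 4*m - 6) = (m^2 - 8*m + 16)/(m^2 - 4)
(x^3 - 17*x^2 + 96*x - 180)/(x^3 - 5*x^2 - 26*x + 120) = (x^2 - 11*x + 30)/(x^2 + x - 20)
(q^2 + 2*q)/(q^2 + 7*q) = (q + 2)/(q + 7)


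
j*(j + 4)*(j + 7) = j^3 + 11*j^2 + 28*j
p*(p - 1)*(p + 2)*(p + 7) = p^4 + 8*p^3 + 5*p^2 - 14*p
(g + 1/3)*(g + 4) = g^2 + 13*g/3 + 4/3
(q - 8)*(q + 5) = q^2 - 3*q - 40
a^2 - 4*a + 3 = (a - 3)*(a - 1)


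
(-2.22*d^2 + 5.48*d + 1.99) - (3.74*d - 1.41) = -2.22*d^2 + 1.74*d + 3.4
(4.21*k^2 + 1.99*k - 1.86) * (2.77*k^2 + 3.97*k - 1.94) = 11.6617*k^4 + 22.226*k^3 - 5.4193*k^2 - 11.2448*k + 3.6084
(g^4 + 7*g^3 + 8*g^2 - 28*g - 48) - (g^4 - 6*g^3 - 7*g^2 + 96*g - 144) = 13*g^3 + 15*g^2 - 124*g + 96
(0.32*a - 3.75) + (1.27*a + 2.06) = 1.59*a - 1.69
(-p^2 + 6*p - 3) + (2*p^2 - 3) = p^2 + 6*p - 6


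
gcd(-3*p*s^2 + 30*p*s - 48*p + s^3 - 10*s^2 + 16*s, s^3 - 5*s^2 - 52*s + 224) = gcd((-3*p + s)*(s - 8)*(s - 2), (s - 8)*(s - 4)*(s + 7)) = s - 8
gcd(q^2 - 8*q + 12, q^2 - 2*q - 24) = q - 6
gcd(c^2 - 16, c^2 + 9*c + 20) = c + 4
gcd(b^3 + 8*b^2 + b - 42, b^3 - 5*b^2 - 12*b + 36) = b^2 + b - 6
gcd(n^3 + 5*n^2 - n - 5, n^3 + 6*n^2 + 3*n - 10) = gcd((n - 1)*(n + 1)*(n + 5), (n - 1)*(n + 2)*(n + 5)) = n^2 + 4*n - 5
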